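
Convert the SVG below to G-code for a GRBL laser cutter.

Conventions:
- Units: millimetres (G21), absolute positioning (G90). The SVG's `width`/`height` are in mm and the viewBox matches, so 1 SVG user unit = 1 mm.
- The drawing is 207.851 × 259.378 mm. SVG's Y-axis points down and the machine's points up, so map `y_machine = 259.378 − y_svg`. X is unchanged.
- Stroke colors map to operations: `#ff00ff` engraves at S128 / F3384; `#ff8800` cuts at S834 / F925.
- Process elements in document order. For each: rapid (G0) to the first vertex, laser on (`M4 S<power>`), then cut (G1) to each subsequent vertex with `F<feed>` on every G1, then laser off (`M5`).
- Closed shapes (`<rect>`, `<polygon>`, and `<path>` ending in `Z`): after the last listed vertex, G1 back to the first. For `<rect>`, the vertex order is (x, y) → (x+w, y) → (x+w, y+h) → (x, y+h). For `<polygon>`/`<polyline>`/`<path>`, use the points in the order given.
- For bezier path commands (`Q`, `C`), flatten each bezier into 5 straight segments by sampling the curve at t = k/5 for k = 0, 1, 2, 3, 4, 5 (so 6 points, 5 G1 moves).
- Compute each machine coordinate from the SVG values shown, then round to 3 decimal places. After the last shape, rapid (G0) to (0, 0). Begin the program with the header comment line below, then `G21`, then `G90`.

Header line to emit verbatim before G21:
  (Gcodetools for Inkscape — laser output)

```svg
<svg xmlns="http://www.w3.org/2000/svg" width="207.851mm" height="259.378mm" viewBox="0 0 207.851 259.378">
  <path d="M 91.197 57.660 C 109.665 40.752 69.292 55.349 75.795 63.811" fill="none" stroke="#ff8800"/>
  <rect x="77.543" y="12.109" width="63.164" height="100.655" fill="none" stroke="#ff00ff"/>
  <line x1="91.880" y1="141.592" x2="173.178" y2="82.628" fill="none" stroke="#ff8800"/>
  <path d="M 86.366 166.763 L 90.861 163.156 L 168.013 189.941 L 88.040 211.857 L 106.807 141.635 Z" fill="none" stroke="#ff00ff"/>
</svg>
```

1 u = 1 mm; y_m = 259.378 − y.

[1] `<path>` cubic bezier, #ff8800→cut S834 F925: (91.197,201.718) → (96.063,208.383) → (91.881,209.294) → (83.726,206.257) → (76.673,201.079) → (75.795,195.567)

[2] `<rect>` rectangle, #ff00ff→engrave S128 F3384: (77.543,247.269) → (140.707,247.269) → (140.707,146.614) → (77.543,146.614) → (77.543,247.269) (closed)

[3] `<line>` line segment, #ff8800→cut S834 F925: (91.880,117.786) → (173.178,176.750)

[4] `<path>` closed polygon, #ff00ff→engrave S128 F3384: (86.366,92.615) → (90.861,96.222) → (168.013,69.437) → (88.040,47.521) → (106.807,117.743) → (86.366,92.615) (closed)

(Gcodetools for Inkscape — laser output)
G21
G90
G0 X91.197 Y201.718
M4 S834
G1 X96.063 Y208.383 F925
G1 X91.881 Y209.294 F925
G1 X83.726 Y206.257 F925
G1 X76.673 Y201.079 F925
G1 X75.795 Y195.567 F925
M5
G0 X77.543 Y247.269
M4 S128
G1 X140.707 Y247.269 F3384
G1 X140.707 Y146.614 F3384
G1 X77.543 Y146.614 F3384
G1 X77.543 Y247.269 F3384
M5
G0 X91.880 Y117.786
M4 S834
G1 X173.178 Y176.750 F925
M5
G0 X86.366 Y92.615
M4 S128
G1 X90.861 Y96.222 F3384
G1 X168.013 Y69.437 F3384
G1 X88.040 Y47.521 F3384
G1 X106.807 Y117.743 F3384
G1 X86.366 Y92.615 F3384
M5
G0 X0.000 Y0.000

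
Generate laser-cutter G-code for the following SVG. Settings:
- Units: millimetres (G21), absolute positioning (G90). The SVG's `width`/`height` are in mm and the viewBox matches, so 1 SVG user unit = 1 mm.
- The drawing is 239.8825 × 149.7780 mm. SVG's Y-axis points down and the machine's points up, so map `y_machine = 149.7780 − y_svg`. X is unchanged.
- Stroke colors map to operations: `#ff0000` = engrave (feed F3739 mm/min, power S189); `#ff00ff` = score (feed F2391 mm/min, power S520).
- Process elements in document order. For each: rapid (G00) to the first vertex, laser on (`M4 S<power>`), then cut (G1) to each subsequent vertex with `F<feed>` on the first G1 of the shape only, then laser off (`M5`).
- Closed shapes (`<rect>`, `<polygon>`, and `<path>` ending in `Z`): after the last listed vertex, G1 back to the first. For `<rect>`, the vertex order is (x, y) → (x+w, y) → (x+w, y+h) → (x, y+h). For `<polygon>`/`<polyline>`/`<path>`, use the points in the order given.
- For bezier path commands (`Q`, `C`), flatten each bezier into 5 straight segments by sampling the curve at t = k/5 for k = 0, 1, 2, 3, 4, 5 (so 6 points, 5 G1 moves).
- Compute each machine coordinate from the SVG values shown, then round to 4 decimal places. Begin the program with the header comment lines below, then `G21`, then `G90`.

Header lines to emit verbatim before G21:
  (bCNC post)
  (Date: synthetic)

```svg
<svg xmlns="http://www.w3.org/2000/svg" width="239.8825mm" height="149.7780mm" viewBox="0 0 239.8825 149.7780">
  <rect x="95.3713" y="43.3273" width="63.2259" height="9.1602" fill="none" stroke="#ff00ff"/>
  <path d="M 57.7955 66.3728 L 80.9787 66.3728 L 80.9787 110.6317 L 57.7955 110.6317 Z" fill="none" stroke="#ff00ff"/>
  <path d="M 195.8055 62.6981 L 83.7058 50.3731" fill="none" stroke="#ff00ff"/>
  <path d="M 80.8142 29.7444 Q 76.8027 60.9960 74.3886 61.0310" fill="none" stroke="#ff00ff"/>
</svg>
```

(bCNC post)
(Date: synthetic)
G21
G90
G00 X95.3713 Y106.4507
M4 S520
G1 X158.5972 Y106.4507 F2391
G1 X158.5972 Y97.2905
G1 X95.3713 Y97.2905
G1 X95.3713 Y106.4507
M5
G00 X57.7955 Y83.4052
M4 S520
G1 X80.9787 Y83.4052 F2391
G1 X80.9787 Y39.1463
G1 X57.7955 Y39.1463
G1 X57.7955 Y83.4052
M5
G00 X195.8055 Y87.0799
M4 S520
G1 X83.7058 Y99.4049 F2391
M5
G00 X80.8142 Y120.0336
M4 S520
G1 X79.2735 Y108.7816 F2391
G1 X77.8606 Y100.0270
G1 X76.5755 Y93.7697
G1 X75.4181 Y90.0097
G1 X74.3886 Y88.7470
M5

viewBox `0 0 239.8825 149.7780` with mm width/height → 1 unit = 1 mm. Flip: y_m = 149.7780 − y_svg.

**Shape 1** — `<rect>` rectangle, stroke `#ff00ff` → score (S520, F2391). Machine vertices: (95.3713,106.4507) → (158.5972,106.4507) → (158.5972,97.2905) → (95.3713,97.2905) → (95.3713,106.4507). Closed: final G1 returns to the first vertex.

**Shape 2** — `<path>` rectangle, stroke `#ff00ff` → score (S520, F2391). Machine vertices: (57.7955,83.4052) → (80.9787,83.4052) → (80.9787,39.1463) → (57.7955,39.1463) → (57.7955,83.4052). Closed: final G1 returns to the first vertex.

**Shape 3** — `<path>` line segment, stroke `#ff00ff` → score (S520, F2391). Machine vertices: (195.8055,87.0799) → (83.7058,99.4049). Open path.

**Shape 4** — `<path>` quadratic bezier, stroke `#ff00ff` → score (S520, F2391). Control points (SVG): P0=(80.8142,29.7444), P1=(76.8027,60.9960), P2=(74.3886,61.0310); sampled at t=k/5. Machine vertices: (80.8142,120.0336) → (79.2735,108.7816) → (77.8606,100.0270) → (76.5755,93.7697) → (75.4181,90.0097) → (74.3886,88.7470). Open path.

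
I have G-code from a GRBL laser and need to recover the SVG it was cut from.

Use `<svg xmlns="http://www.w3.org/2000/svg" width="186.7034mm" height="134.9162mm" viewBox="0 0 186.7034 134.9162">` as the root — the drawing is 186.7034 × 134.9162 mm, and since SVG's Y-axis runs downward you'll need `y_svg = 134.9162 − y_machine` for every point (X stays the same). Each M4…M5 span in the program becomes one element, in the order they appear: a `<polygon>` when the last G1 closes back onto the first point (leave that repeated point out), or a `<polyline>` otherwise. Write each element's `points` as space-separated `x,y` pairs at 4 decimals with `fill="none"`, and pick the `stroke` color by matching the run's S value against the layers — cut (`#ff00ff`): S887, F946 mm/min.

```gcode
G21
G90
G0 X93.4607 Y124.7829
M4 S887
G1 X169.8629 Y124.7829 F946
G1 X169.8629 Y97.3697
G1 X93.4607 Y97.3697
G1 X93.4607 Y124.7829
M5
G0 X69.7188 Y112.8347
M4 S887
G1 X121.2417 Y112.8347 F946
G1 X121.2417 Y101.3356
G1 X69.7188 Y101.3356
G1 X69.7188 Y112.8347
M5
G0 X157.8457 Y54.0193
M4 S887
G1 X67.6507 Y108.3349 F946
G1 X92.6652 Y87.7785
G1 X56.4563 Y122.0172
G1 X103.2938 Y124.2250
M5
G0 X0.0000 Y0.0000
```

<svg xmlns="http://www.w3.org/2000/svg" width="186.7034mm" height="134.9162mm" viewBox="0 0 186.7034 134.9162">
  <polygon points="93.4607,10.1333 169.8629,10.1333 169.8629,37.5465 93.4607,37.5465" fill="none" stroke="#ff00ff"/>
  <polygon points="69.7188,22.0815 121.2417,22.0815 121.2417,33.5806 69.7188,33.5806" fill="none" stroke="#ff00ff"/>
  <polyline points="157.8457,80.8969 67.6507,26.5813 92.6652,47.1377 56.4563,12.8990 103.2938,10.6912" fill="none" stroke="#ff00ff"/>
</svg>

Each laser-on run becomes one SVG element. Flip Y back into SVG space with y_svg = 134.9162 − y_machine. Every run uses S887, so all elements get stroke `#ff00ff` (cut).

Run 1: The run returns to its start, so emit a `<polygon>` with points (Y-flipped): 93.4607,10.1333 169.8629,10.1333 169.8629,37.5465 93.4607,37.5465.

Run 2: The run returns to its start, so emit a `<polygon>` with points (Y-flipped): 69.7188,22.0815 121.2417,22.0815 121.2417,33.5806 69.7188,33.5806.

Run 3: The run is open, so emit a `<polyline>` with points (Y-flipped): 157.8457,80.8969 67.6507,26.5813 92.6652,47.1377 56.4563,12.8990 103.2938,10.6912.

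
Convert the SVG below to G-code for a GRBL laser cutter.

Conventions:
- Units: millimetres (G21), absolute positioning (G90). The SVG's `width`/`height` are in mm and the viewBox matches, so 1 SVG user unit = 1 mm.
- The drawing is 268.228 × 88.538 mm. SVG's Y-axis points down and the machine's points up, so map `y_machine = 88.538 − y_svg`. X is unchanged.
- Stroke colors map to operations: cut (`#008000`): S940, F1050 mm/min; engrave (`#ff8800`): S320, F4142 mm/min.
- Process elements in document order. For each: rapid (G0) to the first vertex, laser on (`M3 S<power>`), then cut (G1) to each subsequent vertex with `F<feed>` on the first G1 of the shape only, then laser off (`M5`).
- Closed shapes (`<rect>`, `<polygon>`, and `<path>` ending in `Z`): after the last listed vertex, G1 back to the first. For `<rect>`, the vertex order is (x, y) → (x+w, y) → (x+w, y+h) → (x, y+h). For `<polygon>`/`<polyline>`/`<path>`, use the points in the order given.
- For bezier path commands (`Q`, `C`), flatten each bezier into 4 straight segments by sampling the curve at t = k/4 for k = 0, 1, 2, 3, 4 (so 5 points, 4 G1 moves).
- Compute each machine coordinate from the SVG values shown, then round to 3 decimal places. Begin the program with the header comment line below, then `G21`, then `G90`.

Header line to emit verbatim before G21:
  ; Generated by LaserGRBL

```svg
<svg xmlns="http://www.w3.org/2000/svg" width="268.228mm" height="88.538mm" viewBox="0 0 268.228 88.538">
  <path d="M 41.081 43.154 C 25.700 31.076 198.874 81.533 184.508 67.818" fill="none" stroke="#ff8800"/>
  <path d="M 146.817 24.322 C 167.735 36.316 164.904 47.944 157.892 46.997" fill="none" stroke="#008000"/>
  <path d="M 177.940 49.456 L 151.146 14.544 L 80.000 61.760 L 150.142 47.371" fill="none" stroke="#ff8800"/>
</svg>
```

; Generated by LaserGRBL
G21
G90
G0 X41.081 Y45.384
M3 S320
G1 X59.023 Y44.697 F4142
G1 X112.414 Y32.438
G1 X165.995 Y20.486
G1 X184.508 Y20.720
M5
G0 X146.817 Y64.216
M3 S940
G1 X158.358 Y55.480 F1050
G1 X162.828 Y48.026
G1 X162.061 Y42.998
G1 X157.892 Y41.541
M5
G0 X177.940 Y39.082
M3 S320
G1 X151.146 Y73.994 F4142
G1 X80.000 Y26.778
G1 X150.142 Y41.167
M5

1 u = 1 mm; y_m = 88.538 − y.

[1] `<path>` cubic bezier, #ff8800→engrave S320 F4142: (41.081,45.384) → (59.023,44.697) → (112.414,32.438) → (165.995,20.486) → (184.508,20.720)

[2] `<path>` cubic bezier, #008000→cut S940 F1050: (146.817,64.216) → (158.358,55.480) → (162.828,48.026) → (162.061,42.998) → (157.892,41.541)

[3] `<path>` open polyline, #ff8800→engrave S320 F4142: (177.940,39.082) → (151.146,73.994) → (80.000,26.778) → (150.142,41.167)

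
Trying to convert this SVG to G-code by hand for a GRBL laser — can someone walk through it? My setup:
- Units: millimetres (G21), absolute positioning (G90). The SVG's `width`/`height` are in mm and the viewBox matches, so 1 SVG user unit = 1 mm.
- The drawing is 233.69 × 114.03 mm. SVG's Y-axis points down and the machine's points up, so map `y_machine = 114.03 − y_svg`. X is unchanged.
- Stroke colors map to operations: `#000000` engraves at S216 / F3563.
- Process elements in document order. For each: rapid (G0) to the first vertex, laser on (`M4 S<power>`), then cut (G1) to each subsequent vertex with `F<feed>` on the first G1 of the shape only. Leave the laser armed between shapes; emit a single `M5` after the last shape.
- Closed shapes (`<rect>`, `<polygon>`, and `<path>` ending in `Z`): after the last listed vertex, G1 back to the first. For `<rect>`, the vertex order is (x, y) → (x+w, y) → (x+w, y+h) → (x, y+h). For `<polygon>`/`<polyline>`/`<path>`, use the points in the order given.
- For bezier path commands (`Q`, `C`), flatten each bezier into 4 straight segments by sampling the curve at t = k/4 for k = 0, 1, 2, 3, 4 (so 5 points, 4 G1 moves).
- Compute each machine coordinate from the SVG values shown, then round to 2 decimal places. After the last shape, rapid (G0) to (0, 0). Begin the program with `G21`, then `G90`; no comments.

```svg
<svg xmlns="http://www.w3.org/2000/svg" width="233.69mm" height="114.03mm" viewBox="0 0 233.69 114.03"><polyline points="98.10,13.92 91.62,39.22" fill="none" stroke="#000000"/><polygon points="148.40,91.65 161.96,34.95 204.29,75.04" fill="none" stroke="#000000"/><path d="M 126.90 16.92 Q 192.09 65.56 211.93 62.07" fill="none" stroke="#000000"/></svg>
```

G21
G90
G0 X98.10 Y100.11
M4 S216
G1 X91.62 Y74.81 F3563
G0 X148.40 Y22.38
M4 S216
G1 X161.96 Y79.08 F3563
G1 X204.29 Y38.99
G1 X148.40 Y22.38
G0 X126.90 Y97.11
M4 S216
G1 X156.66 Y76.05 F3563
G1 X180.75 Y61.50
G1 X199.18 Y53.47
G1 X211.93 Y51.96
M5
G0 X0.00 Y0.00

viewBox `0 0 233.69 114.03` with mm width/height → 1 unit = 1 mm. Flip: y_m = 114.03 − y_svg.

**Shape 1** — `<polyline>` line segment, stroke `#000000` → engrave (S216, F3563). Machine vertices: (98.10,100.11) → (91.62,74.81). Open path.

**Shape 2** — `<polygon>` regular polygon, stroke `#000000` → engrave (S216, F3563). Machine vertices: (148.40,22.38) → (161.96,79.08) → (204.29,38.99) → (148.40,22.38). Closed: final G1 returns to the first vertex.

**Shape 3** — `<path>` quadratic bezier, stroke `#000000` → engrave (S216, F3563). Control points (SVG): P0=(126.90,16.92), P1=(192.09,65.56), P2=(211.93,62.07); sampled at t=k/4. Machine vertices: (126.90,97.11) → (156.66,76.05) → (180.75,61.50) → (199.18,53.47) → (211.93,51.96). Open path.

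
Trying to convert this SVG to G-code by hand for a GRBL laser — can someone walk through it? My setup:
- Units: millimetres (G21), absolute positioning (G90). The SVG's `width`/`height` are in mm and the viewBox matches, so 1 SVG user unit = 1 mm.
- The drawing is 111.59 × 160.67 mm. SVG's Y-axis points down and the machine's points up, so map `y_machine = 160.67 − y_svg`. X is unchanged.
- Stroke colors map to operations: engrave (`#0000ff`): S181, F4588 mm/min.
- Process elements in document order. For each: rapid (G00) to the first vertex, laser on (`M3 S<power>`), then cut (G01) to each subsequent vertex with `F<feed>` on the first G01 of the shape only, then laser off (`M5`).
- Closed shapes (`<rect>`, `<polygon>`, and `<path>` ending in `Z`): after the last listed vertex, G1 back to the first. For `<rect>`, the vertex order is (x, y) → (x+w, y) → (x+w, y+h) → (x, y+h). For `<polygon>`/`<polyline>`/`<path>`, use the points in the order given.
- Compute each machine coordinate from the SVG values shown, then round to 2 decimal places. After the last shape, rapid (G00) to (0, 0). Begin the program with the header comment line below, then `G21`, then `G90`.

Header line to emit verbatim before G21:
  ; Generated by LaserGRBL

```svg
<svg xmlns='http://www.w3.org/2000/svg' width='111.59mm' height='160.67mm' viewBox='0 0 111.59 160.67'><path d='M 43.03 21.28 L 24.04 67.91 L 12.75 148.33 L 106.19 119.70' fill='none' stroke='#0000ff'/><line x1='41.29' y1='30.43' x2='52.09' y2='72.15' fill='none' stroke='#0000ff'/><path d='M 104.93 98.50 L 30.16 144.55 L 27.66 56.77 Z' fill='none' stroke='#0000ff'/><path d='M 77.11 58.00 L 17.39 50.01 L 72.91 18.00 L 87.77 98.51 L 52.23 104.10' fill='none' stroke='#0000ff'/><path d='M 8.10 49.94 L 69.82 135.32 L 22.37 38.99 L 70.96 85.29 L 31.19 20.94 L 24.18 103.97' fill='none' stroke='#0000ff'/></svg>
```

viewBox `0 0 111.59 160.67` with mm width/height → 1 unit = 1 mm. Flip: y_m = 160.67 − y_svg.

**Shape 1** — `<path>` open polyline, stroke `#0000ff` → engrave (S181, F4588). Machine vertices: (43.03,139.39) → (24.04,92.76) → (12.75,12.34) → (106.19,40.97). Open path.

**Shape 2** — `<line>` line segment, stroke `#0000ff` → engrave (S181, F4588). Machine vertices: (41.29,130.24) → (52.09,88.52). Open path.

**Shape 3** — `<path>` regular polygon, stroke `#0000ff` → engrave (S181, F4588). Machine vertices: (104.93,62.17) → (30.16,16.12) → (27.66,103.90) → (104.93,62.17). Closed: final G1 returns to the first vertex.

**Shape 4** — `<path>` open polyline, stroke `#0000ff` → engrave (S181, F4588). Machine vertices: (77.11,102.67) → (17.39,110.66) → (72.91,142.67) → (87.77,62.16) → (52.23,56.57). Open path.

**Shape 5** — `<path>` open polyline, stroke `#0000ff` → engrave (S181, F4588). Machine vertices: (8.10,110.73) → (69.82,25.35) → (22.37,121.68) → (70.96,75.38) → (31.19,139.73) → (24.18,56.70). Open path.

; Generated by LaserGRBL
G21
G90
G00 X43.03 Y139.39
M3 S181
G01 X24.04 Y92.76 F4588
G01 X12.75 Y12.34
G01 X106.19 Y40.97
M5
G00 X41.29 Y130.24
M3 S181
G01 X52.09 Y88.52 F4588
M5
G00 X104.93 Y62.17
M3 S181
G01 X30.16 Y16.12 F4588
G01 X27.66 Y103.90
G01 X104.93 Y62.17
M5
G00 X77.11 Y102.67
M3 S181
G01 X17.39 Y110.66 F4588
G01 X72.91 Y142.67
G01 X87.77 Y62.16
G01 X52.23 Y56.57
M5
G00 X8.10 Y110.73
M3 S181
G01 X69.82 Y25.35 F4588
G01 X22.37 Y121.68
G01 X70.96 Y75.38
G01 X31.19 Y139.73
G01 X24.18 Y56.70
M5
G00 X0.00 Y0.00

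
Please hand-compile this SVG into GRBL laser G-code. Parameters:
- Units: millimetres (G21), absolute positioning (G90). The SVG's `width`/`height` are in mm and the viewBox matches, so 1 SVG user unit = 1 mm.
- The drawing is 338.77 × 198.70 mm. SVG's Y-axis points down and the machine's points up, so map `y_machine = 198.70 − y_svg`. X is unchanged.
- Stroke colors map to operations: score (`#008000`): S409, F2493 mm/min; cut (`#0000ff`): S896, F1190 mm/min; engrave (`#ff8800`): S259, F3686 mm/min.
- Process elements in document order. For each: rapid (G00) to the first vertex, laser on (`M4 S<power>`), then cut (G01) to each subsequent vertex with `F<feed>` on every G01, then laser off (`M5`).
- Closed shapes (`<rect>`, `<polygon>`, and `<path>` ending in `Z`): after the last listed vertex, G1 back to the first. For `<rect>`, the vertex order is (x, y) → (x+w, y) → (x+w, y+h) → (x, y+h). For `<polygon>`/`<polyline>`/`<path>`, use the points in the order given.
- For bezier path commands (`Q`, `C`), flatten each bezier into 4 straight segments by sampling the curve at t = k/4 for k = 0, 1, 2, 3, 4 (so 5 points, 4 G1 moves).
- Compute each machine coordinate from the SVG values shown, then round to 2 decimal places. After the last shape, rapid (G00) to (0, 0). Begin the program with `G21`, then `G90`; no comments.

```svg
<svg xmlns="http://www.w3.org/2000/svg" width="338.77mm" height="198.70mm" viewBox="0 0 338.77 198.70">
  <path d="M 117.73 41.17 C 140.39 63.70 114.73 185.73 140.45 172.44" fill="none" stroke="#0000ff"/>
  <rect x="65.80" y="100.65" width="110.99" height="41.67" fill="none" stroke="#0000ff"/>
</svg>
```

G21
G90
G00 X117.73 Y157.53
M4 S896
G01 X127.22 Y125.65 F1190
G01 X127.94 Y78.46 F1190
G01 X129.24 Y38.00 F1190
G01 X140.45 Y26.26 F1190
M5
G00 X65.80 Y98.05
M4 S896
G01 X176.79 Y98.05 F1190
G01 X176.79 Y56.38 F1190
G01 X65.80 Y56.38 F1190
G01 X65.80 Y98.05 F1190
M5
G00 X0.00 Y0.00

Since the viewBox matches the mm dimensions, user units are millimetres directly. The only transform is the Y-flip y_m = 198.70 − y_svg.

Shape 1 is a cubic bezier drawn with `<path>`. Its stroke #0000ff means cut at S896, F1190. After flipping Y the toolpath is (117.73,157.53) → (127.22,125.65) → (127.94,78.46) → (129.24,38.00) → (140.45,26.26).

Shape 2 is a rectangle drawn with `<rect>`. Its stroke #0000ff means cut at S896, F1190. After flipping Y the toolpath is (65.80,98.05) → (176.79,98.05) → (176.79,56.38) → (65.80,56.38) → (65.80,98.05), returning to the start.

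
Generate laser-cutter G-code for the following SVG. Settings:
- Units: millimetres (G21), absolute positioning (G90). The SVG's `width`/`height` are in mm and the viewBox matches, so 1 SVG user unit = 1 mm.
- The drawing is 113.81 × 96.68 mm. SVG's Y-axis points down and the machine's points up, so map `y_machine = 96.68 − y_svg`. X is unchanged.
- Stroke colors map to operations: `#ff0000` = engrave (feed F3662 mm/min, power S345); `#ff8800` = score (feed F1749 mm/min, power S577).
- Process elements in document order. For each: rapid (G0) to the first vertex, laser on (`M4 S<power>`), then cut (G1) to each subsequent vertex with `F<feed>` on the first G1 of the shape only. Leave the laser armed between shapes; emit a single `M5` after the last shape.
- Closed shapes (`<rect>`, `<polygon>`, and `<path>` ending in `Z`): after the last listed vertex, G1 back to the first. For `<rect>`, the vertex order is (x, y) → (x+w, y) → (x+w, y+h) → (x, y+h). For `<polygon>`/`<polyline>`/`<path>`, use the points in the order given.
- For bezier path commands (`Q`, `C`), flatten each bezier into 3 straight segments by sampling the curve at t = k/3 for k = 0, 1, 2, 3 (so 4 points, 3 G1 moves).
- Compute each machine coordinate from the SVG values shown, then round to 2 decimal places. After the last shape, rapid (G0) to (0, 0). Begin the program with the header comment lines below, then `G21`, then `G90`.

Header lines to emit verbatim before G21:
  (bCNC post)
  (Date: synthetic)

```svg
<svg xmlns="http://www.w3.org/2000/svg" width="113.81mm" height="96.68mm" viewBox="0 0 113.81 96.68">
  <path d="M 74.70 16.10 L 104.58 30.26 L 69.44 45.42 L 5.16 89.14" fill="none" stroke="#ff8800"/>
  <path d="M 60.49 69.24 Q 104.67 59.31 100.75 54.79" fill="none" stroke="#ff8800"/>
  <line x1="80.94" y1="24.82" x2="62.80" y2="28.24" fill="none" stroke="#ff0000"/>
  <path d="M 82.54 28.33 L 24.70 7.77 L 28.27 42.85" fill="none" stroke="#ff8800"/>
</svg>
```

(bCNC post)
(Date: synthetic)
G21
G90
G0 X74.70 Y80.58
M4 S577
G1 X104.58 Y66.42 F1749
G1 X69.44 Y51.26
G1 X5.16 Y7.54
G0 X60.49 Y27.44
M4 S577
G1 X84.60 Y33.46 F1749
G1 X98.02 Y38.28
G1 X100.75 Y41.89
G0 X80.94 Y71.86
M4 S345
G1 X62.80 Y68.44 F3662
G0 X82.54 Y68.35
M4 S577
G1 X24.70 Y88.91 F1749
G1 X28.27 Y53.83
M5
G0 X0.00 Y0.00

Since the viewBox matches the mm dimensions, user units are millimetres directly. The only transform is the Y-flip y_m = 96.68 − y_svg.

Shape 1 is a open polyline drawn with `<path>`. Its stroke #ff8800 means score at S577, F1749. After flipping Y the toolpath is (74.70,80.58) → (104.58,66.42) → (69.44,51.26) → (5.16,7.54).

Shape 2 is a quadratic bezier drawn with `<path>`. Its stroke #ff8800 means score at S577, F1749. After flipping Y the toolpath is (60.49,27.44) → (84.60,33.46) → (98.02,38.28) → (100.75,41.89).

Shape 3 is a line segment drawn with `<line>`. Its stroke #ff0000 means engrave at S345, F3662. After flipping Y the toolpath is (80.94,71.86) → (62.80,68.44).

Shape 4 is a open polyline drawn with `<path>`. Its stroke #ff8800 means score at S577, F1749. After flipping Y the toolpath is (82.54,68.35) → (24.70,88.91) → (28.27,53.83).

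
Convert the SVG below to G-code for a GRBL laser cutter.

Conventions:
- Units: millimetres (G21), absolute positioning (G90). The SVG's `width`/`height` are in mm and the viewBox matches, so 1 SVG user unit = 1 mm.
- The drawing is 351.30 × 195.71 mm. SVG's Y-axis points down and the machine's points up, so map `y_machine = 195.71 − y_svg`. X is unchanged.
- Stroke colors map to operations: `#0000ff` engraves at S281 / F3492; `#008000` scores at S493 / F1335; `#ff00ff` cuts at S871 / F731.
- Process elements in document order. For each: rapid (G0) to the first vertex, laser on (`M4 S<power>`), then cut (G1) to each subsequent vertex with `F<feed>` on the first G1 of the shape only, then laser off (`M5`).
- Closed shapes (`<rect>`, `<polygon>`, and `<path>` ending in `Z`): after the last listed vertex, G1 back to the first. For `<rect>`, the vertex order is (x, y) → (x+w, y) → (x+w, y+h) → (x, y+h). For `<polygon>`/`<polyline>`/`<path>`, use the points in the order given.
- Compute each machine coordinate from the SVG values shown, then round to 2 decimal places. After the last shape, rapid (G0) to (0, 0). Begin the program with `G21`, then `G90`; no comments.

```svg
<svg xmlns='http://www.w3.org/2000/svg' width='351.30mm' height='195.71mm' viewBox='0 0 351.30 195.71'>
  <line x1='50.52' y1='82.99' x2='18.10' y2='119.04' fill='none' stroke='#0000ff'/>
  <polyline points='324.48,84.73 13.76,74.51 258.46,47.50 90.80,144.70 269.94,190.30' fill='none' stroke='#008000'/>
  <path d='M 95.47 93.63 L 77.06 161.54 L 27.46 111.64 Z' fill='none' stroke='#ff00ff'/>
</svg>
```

1 u = 1 mm; y_m = 195.71 − y.

[1] `<line>` line segment, #0000ff→engrave S281 F3492: (50.52,112.72) → (18.10,76.67)

[2] `<polyline>` open polyline, #008000→score S493 F1335: (324.48,110.98) → (13.76,121.20) → (258.46,148.21) → (90.80,51.01) → (269.94,5.41)

[3] `<path>` regular polygon, #ff00ff→cut S871 F731: (95.47,102.08) → (77.06,34.17) → (27.46,84.07) → (95.47,102.08) (closed)

G21
G90
G0 X50.52 Y112.72
M4 S281
G1 X18.10 Y76.67 F3492
M5
G0 X324.48 Y110.98
M4 S493
G1 X13.76 Y121.20 F1335
G1 X258.46 Y148.21
G1 X90.80 Y51.01
G1 X269.94 Y5.41
M5
G0 X95.47 Y102.08
M4 S871
G1 X77.06 Y34.17 F731
G1 X27.46 Y84.07
G1 X95.47 Y102.08
M5
G0 X0.00 Y0.00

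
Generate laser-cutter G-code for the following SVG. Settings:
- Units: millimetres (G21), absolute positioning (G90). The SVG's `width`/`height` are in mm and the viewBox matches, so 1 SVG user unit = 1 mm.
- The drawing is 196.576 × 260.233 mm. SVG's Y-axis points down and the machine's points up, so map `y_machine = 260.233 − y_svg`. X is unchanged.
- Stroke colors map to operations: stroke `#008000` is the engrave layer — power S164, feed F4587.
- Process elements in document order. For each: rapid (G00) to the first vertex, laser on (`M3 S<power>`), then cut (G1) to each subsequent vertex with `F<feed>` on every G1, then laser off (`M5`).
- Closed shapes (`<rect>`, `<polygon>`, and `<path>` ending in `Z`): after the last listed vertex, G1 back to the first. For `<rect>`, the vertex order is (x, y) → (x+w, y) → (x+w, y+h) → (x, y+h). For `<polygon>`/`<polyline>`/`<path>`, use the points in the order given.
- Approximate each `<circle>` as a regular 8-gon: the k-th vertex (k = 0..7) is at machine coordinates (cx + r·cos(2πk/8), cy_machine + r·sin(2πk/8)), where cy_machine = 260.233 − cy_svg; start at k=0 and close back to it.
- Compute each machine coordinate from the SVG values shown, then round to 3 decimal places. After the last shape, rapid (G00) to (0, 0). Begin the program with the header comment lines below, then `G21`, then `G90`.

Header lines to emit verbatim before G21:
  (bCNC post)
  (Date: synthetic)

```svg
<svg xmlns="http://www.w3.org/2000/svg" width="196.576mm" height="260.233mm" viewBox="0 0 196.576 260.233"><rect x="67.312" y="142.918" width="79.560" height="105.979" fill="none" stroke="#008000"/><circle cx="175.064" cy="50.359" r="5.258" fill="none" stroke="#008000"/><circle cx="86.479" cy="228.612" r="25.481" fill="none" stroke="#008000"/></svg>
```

(bCNC post)
(Date: synthetic)
G21
G90
G00 X67.312 Y117.315
M3 S164
G1 X146.872 Y117.315 F4587
G1 X146.872 Y11.336 F4587
G1 X67.312 Y11.336 F4587
G1 X67.312 Y117.315 F4587
M5
G00 X180.322 Y209.874
M3 S164
G1 X178.782 Y213.592 F4587
G1 X175.064 Y215.132 F4587
G1 X171.346 Y213.592 F4587
G1 X169.806 Y209.874 F4587
G1 X171.346 Y206.156 F4587
G1 X175.064 Y204.616 F4587
G1 X178.782 Y206.156 F4587
G1 X180.322 Y209.874 F4587
M5
G00 X111.960 Y31.621
M3 S164
G1 X104.497 Y49.639 F4587
G1 X86.479 Y57.102 F4587
G1 X68.461 Y49.639 F4587
G1 X60.998 Y31.621 F4587
G1 X68.461 Y13.603 F4587
G1 X86.479 Y6.140 F4587
G1 X104.497 Y13.603 F4587
G1 X111.960 Y31.621 F4587
M5
G00 X0.000 Y0.000

Since the viewBox matches the mm dimensions, user units are millimetres directly. The only transform is the Y-flip y_m = 260.233 − y_svg.

Shape 1 is a rectangle drawn with `<rect>`. Its stroke #008000 means engrave at S164, F4587. After flipping Y the toolpath is (67.312,117.315) → (146.872,117.315) → (146.872,11.336) → (67.312,11.336) → (67.312,117.315), returning to the start.

Shape 2 is a circle drawn with `<circle>`. Its stroke #008000 means engrave at S164, F4587. After flipping Y the toolpath is (180.322,209.874) → (178.782,213.592) → (175.064,215.132) → (171.346,213.592) → (169.806,209.874) → (171.346,206.156) → (175.064,204.616) → (178.782,206.156) → (180.322,209.874), returning to the start.

Shape 3 is a circle drawn with `<circle>`. Its stroke #008000 means engrave at S164, F4587. After flipping Y the toolpath is (111.960,31.621) → (104.497,49.639) → (86.479,57.102) → (68.461,49.639) → (60.998,31.621) → (68.461,13.603) → (86.479,6.140) → (104.497,13.603) → (111.960,31.621), returning to the start.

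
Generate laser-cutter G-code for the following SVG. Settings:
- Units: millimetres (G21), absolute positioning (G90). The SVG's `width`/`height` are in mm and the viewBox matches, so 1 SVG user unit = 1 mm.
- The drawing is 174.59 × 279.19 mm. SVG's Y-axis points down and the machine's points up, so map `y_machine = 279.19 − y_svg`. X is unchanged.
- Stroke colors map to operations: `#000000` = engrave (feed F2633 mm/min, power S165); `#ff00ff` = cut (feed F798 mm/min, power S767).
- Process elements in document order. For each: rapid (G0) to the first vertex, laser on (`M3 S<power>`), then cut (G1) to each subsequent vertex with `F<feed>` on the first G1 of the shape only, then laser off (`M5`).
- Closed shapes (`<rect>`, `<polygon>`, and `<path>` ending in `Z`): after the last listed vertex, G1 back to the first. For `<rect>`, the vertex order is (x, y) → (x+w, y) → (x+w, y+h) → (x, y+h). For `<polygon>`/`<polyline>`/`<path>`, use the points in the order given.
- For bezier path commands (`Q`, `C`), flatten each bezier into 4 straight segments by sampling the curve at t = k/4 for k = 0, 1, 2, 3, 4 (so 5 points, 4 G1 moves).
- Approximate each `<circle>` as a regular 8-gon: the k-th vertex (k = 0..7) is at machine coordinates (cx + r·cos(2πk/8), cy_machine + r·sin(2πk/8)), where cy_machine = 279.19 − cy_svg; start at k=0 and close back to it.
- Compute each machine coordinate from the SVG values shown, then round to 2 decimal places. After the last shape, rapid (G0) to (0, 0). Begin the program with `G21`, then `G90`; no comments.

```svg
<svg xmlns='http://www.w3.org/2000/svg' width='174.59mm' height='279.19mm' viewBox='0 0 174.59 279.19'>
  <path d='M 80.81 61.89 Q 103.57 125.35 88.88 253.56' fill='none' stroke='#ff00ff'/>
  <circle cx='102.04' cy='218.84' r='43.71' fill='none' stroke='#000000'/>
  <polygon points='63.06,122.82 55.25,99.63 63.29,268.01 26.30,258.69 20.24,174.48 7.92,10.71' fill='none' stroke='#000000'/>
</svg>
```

viewBox `0 0 174.59 279.19` with mm width/height → 1 unit = 1 mm. Flip: y_m = 279.19 − y_svg.

**Shape 1** — `<path>` quadratic bezier, stroke `#ff00ff` → cut (S767, F798). Control points (SVG): P0=(80.81,61.89), P1=(103.57,125.35), P2=(88.88,253.56); sampled at t=k/4. Machine vertices: (80.81,217.30) → (89.85,181.52) → (94.21,137.65) → (93.88,85.69) → (88.88,25.63). Open path.

**Shape 2** — `<circle>` circle, stroke `#000000` → engrave (S165, F2633). Machine vertices: (145.75,60.35) → (132.95,91.26) → (102.04,104.06) → (71.13,91.26) → (58.33,60.35) → (71.13,29.44) → (102.04,16.64) → (132.95,29.44) → (145.75,60.35). Closed: final G1 returns to the first vertex.

**Shape 3** — `<polygon>` closed polygon, stroke `#000000` → engrave (S165, F2633). Machine vertices: (63.06,156.37) → (55.25,179.56) → (63.29,11.18) → (26.30,20.50) → (20.24,104.71) → (7.92,268.48) → (63.06,156.37). Closed: final G1 returns to the first vertex.

G21
G90
G0 X80.81 Y217.30
M3 S767
G1 X89.85 Y181.52 F798
G1 X94.21 Y137.65
G1 X93.88 Y85.69
G1 X88.88 Y25.63
M5
G0 X145.75 Y60.35
M3 S165
G1 X132.95 Y91.26 F2633
G1 X102.04 Y104.06
G1 X71.13 Y91.26
G1 X58.33 Y60.35
G1 X71.13 Y29.44
G1 X102.04 Y16.64
G1 X132.95 Y29.44
G1 X145.75 Y60.35
M5
G0 X63.06 Y156.37
M3 S165
G1 X55.25 Y179.56 F2633
G1 X63.29 Y11.18
G1 X26.30 Y20.50
G1 X20.24 Y104.71
G1 X7.92 Y268.48
G1 X63.06 Y156.37
M5
G0 X0.00 Y0.00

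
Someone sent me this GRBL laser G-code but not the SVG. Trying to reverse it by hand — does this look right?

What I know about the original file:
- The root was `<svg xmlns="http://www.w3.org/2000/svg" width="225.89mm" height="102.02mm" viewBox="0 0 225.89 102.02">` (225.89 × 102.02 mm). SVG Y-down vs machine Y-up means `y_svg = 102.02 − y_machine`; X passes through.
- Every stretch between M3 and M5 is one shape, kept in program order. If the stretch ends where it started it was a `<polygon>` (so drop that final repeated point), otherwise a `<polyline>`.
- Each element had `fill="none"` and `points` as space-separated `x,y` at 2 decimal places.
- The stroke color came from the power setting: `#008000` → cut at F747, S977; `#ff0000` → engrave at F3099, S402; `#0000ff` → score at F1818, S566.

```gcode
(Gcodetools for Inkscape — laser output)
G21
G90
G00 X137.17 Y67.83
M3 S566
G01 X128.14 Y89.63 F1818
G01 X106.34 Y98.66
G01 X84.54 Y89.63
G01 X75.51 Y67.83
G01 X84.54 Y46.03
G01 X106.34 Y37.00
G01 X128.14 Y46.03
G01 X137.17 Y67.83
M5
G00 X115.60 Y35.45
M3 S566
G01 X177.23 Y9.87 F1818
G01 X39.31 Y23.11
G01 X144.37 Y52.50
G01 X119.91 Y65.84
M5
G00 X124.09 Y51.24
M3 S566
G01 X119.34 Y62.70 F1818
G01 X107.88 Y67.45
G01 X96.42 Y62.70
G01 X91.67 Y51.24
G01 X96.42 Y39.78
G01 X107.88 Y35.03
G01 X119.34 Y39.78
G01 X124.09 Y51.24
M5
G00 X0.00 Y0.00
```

Machine Y-up, SVG Y-down with viewBox height 102.02, so y_svg = 102.02 − y_machine; X carries over. Every run uses S566, so all elements get stroke `#0000ff` (score).

Run 1: The run returns to its start, so emit a `<polygon>` with points (Y-flipped): 137.17,34.19 128.14,12.39 106.34,3.36 84.54,12.39 75.51,34.19 84.54,55.99 106.34,65.02 128.14,55.99.

Run 2: The run is open, so emit a `<polyline>` with points (Y-flipped): 115.60,66.57 177.23,92.15 39.31,78.91 144.37,49.52 119.91,36.18.

Run 3: The run returns to its start, so emit a `<polygon>` with points (Y-flipped): 124.09,50.78 119.34,39.32 107.88,34.57 96.42,39.32 91.67,50.78 96.42,62.24 107.88,66.99 119.34,62.24.

<svg xmlns="http://www.w3.org/2000/svg" width="225.89mm" height="102.02mm" viewBox="0 0 225.89 102.02">
  <polygon points="137.17,34.19 128.14,12.39 106.34,3.36 84.54,12.39 75.51,34.19 84.54,55.99 106.34,65.02 128.14,55.99" fill="none" stroke="#0000ff"/>
  <polyline points="115.60,66.57 177.23,92.15 39.31,78.91 144.37,49.52 119.91,36.18" fill="none" stroke="#0000ff"/>
  <polygon points="124.09,50.78 119.34,39.32 107.88,34.57 96.42,39.32 91.67,50.78 96.42,62.24 107.88,66.99 119.34,62.24" fill="none" stroke="#0000ff"/>
</svg>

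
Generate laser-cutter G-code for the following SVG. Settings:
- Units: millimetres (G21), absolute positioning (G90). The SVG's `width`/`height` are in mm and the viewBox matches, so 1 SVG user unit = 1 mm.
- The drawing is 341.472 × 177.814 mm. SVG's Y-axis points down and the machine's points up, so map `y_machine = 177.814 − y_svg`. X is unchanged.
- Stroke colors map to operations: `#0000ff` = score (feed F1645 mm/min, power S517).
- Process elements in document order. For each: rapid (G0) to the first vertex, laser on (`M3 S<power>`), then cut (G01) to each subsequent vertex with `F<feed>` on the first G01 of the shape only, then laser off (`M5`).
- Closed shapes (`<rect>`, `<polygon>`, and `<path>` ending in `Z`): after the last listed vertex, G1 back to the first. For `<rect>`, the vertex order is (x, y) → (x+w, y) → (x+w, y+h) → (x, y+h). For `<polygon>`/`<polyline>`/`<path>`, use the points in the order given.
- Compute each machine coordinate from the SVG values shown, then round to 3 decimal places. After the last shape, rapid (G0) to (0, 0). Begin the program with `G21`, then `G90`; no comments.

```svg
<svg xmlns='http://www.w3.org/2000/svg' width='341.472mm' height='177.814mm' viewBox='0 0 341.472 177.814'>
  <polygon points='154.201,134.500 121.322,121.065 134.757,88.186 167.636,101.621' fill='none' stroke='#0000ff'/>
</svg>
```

Since the viewBox matches the mm dimensions, user units are millimetres directly. The only transform is the Y-flip y_m = 177.814 − y_svg.

Shape 1 is a regular polygon drawn with `<polygon>`. Its stroke #0000ff means score at S517, F1645. After flipping Y the toolpath is (154.201,43.314) → (121.322,56.749) → (134.757,89.628) → (167.636,76.193) → (154.201,43.314), returning to the start.

G21
G90
G0 X154.201 Y43.314
M3 S517
G01 X121.322 Y56.749 F1645
G01 X134.757 Y89.628
G01 X167.636 Y76.193
G01 X154.201 Y43.314
M5
G0 X0.000 Y0.000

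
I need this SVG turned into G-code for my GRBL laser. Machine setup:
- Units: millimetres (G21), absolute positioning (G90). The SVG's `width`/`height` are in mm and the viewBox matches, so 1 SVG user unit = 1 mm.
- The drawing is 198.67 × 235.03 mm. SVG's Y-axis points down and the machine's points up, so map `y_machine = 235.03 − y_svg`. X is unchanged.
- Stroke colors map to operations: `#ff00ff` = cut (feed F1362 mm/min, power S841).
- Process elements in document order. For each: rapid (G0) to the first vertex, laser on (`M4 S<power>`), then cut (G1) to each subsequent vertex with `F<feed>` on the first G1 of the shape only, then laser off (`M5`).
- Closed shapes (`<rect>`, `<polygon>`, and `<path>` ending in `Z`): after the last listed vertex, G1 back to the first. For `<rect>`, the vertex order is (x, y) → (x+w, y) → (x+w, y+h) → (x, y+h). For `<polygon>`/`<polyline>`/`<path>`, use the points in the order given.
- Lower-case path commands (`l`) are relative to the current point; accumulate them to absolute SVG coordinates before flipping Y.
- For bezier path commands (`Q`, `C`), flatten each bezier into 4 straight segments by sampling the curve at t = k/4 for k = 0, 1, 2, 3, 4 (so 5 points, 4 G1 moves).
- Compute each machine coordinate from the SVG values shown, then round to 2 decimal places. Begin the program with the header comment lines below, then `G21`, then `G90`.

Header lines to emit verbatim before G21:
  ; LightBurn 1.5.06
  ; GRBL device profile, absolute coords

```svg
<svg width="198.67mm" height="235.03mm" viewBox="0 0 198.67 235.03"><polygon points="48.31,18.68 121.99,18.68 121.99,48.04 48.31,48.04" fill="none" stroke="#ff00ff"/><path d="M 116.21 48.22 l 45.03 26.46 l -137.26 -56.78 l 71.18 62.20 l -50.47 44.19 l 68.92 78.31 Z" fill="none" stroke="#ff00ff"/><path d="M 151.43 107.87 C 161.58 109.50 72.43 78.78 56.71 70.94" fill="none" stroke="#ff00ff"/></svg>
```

Since the viewBox matches the mm dimensions, user units are millimetres directly. The only transform is the Y-flip y_m = 235.03 − y_svg.

Shape 1 is a rectangle drawn with `<polygon>`. Its stroke #ff00ff means cut at S841, F1362. After flipping Y the toolpath is (48.31,216.35) → (121.99,216.35) → (121.99,186.99) → (48.31,186.99) → (48.31,216.35), returning to the start.

Shape 2 is a closed polygon drawn with `<path>`. Its stroke #ff00ff means cut at S841, F1362. After flipping Y the toolpath is (116.21,186.81) → (161.24,160.35) → (23.98,217.13) → (95.16,154.93) → (44.69,110.74) → (113.61,32.43) → (116.21,186.81), returning to the start.

Shape 3 is a cubic bezier drawn with `<path>`. Its stroke #ff00ff means cut at S841, F1362. After flipping Y the toolpath is (151.43,127.16) → (143.12,131.14) → (113.77,142.07) → (79.57,154.78) → (56.71,164.09).

; LightBurn 1.5.06
; GRBL device profile, absolute coords
G21
G90
G0 X48.31 Y216.35
M4 S841
G1 X121.99 Y216.35 F1362
G1 X121.99 Y186.99
G1 X48.31 Y186.99
G1 X48.31 Y216.35
M5
G0 X116.21 Y186.81
M4 S841
G1 X161.24 Y160.35 F1362
G1 X23.98 Y217.13
G1 X95.16 Y154.93
G1 X44.69 Y110.74
G1 X113.61 Y32.43
G1 X116.21 Y186.81
M5
G0 X151.43 Y127.16
M4 S841
G1 X143.12 Y131.14 F1362
G1 X113.77 Y142.07
G1 X79.57 Y154.78
G1 X56.71 Y164.09
M5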